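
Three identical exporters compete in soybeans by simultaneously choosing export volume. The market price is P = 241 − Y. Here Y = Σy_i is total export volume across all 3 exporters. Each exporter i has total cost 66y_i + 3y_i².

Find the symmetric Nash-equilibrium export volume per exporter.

17.5

A representative exporter's profit is π_i = y_i(241 − Y) − 66y_i − 3y_i², with Y = y_i + Σ_{j≠i} y_j.
First-order condition: 175 − 8y_i − Σ_{j≠i} y_j = 0.
Imposing symmetry (y_j = y for all j) turns Σ_{j≠i} y_j into 2y, so 175 = 10y and y = 17.5.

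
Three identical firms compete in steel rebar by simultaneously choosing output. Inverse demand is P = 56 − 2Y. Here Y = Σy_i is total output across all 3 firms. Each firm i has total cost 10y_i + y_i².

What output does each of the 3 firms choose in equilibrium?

A representative firm's profit is π_i = y_i(56 − 2Y) − 10y_i − y_i², with Y = y_i + Σ_{j≠i} y_j.
First-order condition: 46 − 6y_i − 2Σ_{j≠i} y_j = 0.
In a symmetric equilibrium every firm chooses the same y, so Σ_{j≠i} y_j = 2y. The condition becomes 46 − 10y = 0, giving y = 46/10 = 4.6.

4.6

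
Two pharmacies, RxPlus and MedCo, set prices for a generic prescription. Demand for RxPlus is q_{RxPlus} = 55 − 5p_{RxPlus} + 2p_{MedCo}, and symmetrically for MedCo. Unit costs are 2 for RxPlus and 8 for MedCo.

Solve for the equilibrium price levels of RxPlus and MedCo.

8.75, 11.25

RxPlus's profit: π = (p_{RxPlus} − 2)(55 − 5p_{RxPlus} + 2p_{MedCo}).
∂π/∂p_{RxPlus} = 65 − 10p_{RxPlus} + 2p_{MedCo} = 0 ⇒ p_{RxPlus} = 6.5 + 0.2p_{MedCo}.
Similarly p_{MedCo} = 9.5 + 0.2p_{RxPlus}.
Substituting the second reaction function into the first: p_{RxPlus} = 6.5 + 0.2(9.5 + 0.2p_{RxPlus}), which gives 0.96p_{RxPlus} = 8.4 ⇒ p_{RxPlus} = 8.75.
Then p_{MedCo} = 9.5 + 0.2·8.75 = 11.25.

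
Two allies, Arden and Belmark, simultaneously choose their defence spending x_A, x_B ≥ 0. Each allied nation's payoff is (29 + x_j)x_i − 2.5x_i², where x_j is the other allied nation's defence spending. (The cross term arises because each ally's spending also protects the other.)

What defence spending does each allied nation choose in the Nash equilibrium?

Arden's payoff is (29 + x_B)x_A − 2.5x_A².
∂π/∂x_A = 29 + x_B − 5x_A = 0, so x_A = 5.8 + 0.2x_B.
By symmetry x_B = x_A; substituting into the reaction function, 0.8x_A = 5.8 and x_A = 7.25.

7.25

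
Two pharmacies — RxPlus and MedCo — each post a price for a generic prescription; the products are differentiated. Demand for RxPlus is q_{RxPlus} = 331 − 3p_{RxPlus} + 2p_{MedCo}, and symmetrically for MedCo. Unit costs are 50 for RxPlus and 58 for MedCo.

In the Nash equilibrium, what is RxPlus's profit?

RxPlus's profit: π = (p_{RxPlus} − 50)(331 − 3p_{RxPlus} + 2p_{MedCo}).
∂π/∂p_{RxPlus} = 481 − 6p_{RxPlus} + 2p_{MedCo} = 0 ⇒ p_{RxPlus} = 481/6 + (1/3)p_{MedCo}.
Similarly p_{MedCo} = 505/6 + (1/3)p_{RxPlus}.
Substituting the second reaction function into the first: p_{RxPlus} = 481/6 + (1/3)(505/6 + (1/3)p_{RxPlus}), which gives (8/9)p_{RxPlus} = 974/9 ⇒ p_{RxPlus} = 121.75.
Then p_{MedCo} = 505/6 + (1/3)·121.75 = 124.75.
q_{RxPlus} = 331 − 3·121.75 + 2·124.75 = 215.25.
Profit = (121.75 − 50)·215.25 = 15444.1875.

15444.1875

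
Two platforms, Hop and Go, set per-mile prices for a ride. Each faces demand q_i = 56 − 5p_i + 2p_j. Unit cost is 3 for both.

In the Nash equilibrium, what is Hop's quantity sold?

Hop's profit: π = (p_{Hop} − 3)(56 − 5p_{Hop} + 2p_{Go}).
∂π/∂p_{Hop} = 71 − 10p_{Hop} + 2p_{Go} = 0 ⇒ p_{Hop} = 7.1 + 0.2p_{Go}.
By symmetry p_{Go} = p_{Hop}; substituting into the reaction function, 0.8p_{Hop} = 7.1 and p_{Hop} = 8.875.
q_{Hop} = 56 − 5·8.875 + 2·8.875 = 29.375.

29.375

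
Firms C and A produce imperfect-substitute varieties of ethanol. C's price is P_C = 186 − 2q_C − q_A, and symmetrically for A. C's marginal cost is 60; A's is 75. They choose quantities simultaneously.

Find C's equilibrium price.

112.4

Firm C's profit: π = q_C(186 − 2q_C − q_A) − 60q_C.
∂π/∂q_C = 126 − 4q_C − q_A = 0 ⇒ q_C = 31.5 − 0.25q_A.
Similarly q_A = 27.75 − 0.25q_C.
Plugging q_A into C's best response: q_C = 31.5 − 0.25(27.75 − 0.25q_C) ⇒ 0.9375q_C = 24.5625, so q_C = 26.2.
Then q_A = 27.75 − 0.25·26.2 = 21.2.
P_C = 186 − 2·26.2 − 21.2 = 112.4.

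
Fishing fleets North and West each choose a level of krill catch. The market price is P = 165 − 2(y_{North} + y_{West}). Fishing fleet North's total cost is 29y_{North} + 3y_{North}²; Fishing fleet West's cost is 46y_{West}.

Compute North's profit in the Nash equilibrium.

Fishing fleet North's profit: π = y_{North}(165 − 2(y_{North} + y_{West})) − 29y_{North} − 3y_{North}².
∂π/∂y_{North} = 136 − 10y_{North} − 2y_{West} = 0, so y_{North} = 13.6 − 0.2y_{West}.
For West: ∂π/∂y_{West} = 119 − 4y_{West} − 2y_{North} = 0 ⇒ y_{West} = 29.75 − 0.5y_{North}.
Plugging y_{West} into North's best response: y_{North} = 13.6 − 0.2(29.75 − 0.5y_{North}) ⇒ 0.9y_{North} = 7.65, so y_{North} = 8.5.
Then y_{West} = 29.75 − 0.5·8.5 = 25.5.
Price P = 165 − 2·34 = 97.
North's profit: (97 − 29)·8.5 − 3(8.5)² = 361.25.

361.25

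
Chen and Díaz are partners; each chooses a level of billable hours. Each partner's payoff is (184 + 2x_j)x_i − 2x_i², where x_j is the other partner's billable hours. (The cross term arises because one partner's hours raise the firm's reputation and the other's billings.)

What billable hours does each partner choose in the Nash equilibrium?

Chen's payoff is (184 + 2x_D)x_C − 2x_C².
∂π/∂x_C = 184 + 2x_D − 4x_C = 0, so x_C = 46 + 0.5x_D.
Setting x_C = x_D in the reaction function: x_C = 46 + 0.5x_C, so x_C = 46 / 0.5 = 92.

92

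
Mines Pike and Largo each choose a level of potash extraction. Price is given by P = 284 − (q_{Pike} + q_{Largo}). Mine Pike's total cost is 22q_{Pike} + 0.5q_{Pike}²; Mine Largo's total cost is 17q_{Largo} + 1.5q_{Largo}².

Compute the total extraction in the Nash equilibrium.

113

Mine Pike's profit: π = q_{Pike}(284 − (q_{Pike} + q_{Largo})) − 22q_{Pike} − 0.5q_{Pike}².
∂π/∂q_{Pike} = 262 − 3q_{Pike} − q_{Largo} = 0, so q_{Pike} = 262/3 − (1/3)q_{Largo}.
For Largo: ∂π/∂q_{Largo} = 267 − 5q_{Largo} − q_{Pike} = 0 ⇒ q_{Largo} = 53.4 − 0.2q_{Pike}.
Solving the two reaction functions simultaneously: (1 − (−1/3)(−0.2))q_{Pike} = 262/3 − (1/3)·53.4, so (14/15)q_{Pike} = 1043/15 and q_{Pike} = 74.5.
Then q_{Largo} = 53.4 − 0.2·74.5 = 38.5.
Total extraction: 74.5 + 38.5 = 113.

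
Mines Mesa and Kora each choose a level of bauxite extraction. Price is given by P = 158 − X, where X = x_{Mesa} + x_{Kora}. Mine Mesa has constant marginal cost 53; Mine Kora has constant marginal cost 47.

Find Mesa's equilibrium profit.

1089

Mine Mesa's profit: π = x_{Mesa}(158 − (x_{Mesa} + x_{Kora})) − 53x_{Mesa}.
∂π/∂x_{Mesa} = 105 − 2x_{Mesa} − x_{Kora} = 0, so x_{Mesa} = 52.5 − 0.5x_{Kora}.
By the same steps for Kora: x_{Kora} = 55.5 − 0.5x_{Mesa}.
Plugging x_{Kora} into Mesa's best response: x_{Mesa} = 52.5 − 0.5(55.5 − 0.5x_{Mesa}) ⇒ 0.75x_{Mesa} = 24.75, so x_{Mesa} = 33.
Then x_{Kora} = 55.5 − 0.5·33 = 39.
Price P = 158 − 72 = 86.
Mesa's profit: (86 − 53)·33 = 1089.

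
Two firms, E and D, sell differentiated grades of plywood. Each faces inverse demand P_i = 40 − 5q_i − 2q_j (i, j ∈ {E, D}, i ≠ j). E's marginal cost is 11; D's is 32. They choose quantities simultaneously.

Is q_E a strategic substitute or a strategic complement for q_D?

strategic substitutes

Firm E's profit: π = q_E(40 − 5q_E − 2q_D) − 11q_E.
∂π/∂q_E = 29 − 10q_E − 2q_D = 0 ⇒ q_E = 2.9 − 0.2q_D.
The best-response slope dq_E/dq_D = −0.2 < 0: the reaction function is downward-sloping, so the choices are strategic substitutes.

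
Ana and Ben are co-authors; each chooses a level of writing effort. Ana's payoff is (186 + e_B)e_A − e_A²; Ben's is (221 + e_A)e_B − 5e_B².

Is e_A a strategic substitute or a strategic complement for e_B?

Expanding Ana's payoff: 186e_A + e_Be_A − e_A².
∂π/∂e_A = 186 + e_B − 2e_A = 0, so e_A = 93 + 0.5e_B.
The best-response slope de_A/de_B = 0.5 > 0: the reaction function is upward-sloping, so the choices are strategic complements.

strategic complements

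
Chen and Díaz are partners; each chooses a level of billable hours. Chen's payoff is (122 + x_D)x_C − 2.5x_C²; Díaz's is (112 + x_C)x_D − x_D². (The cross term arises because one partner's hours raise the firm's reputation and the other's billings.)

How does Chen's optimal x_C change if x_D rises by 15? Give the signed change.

Expanding Chen's payoff: 122x_C + x_Dx_C − 2.5x_C².
∂π/∂x_C = 122 + x_D − 5x_C = 0, so x_C = 24.4 + 0.2x_D.
The reaction-function slope is 0.2, so a 15-unit rise in x_D moves x_C by 0.2 × 15 = 3. Chen's best response rises — the actions are strategic complements.

3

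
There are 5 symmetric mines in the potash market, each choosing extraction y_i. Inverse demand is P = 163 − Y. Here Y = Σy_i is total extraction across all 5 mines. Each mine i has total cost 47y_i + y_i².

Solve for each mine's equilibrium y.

A representative mine's profit is π_i = y_i(163 − Y) − 47y_i − y_i², with Y = y_i + Σ_{j≠i} y_j.
First-order condition: 116 − 4y_i − Σ_{j≠i} y_j = 0.
With identical mines, set every y_j = y: then 116 − 4y − 4y = 0, i.e. y = 116/8 = 14.5.

14.5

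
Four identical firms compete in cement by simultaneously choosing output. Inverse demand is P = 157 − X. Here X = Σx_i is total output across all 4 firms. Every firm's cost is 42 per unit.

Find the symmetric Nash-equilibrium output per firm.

23

A representative firm's profit is π_i = x_i(157 − X) − 42x_i, with X = x_i + Σ_{j≠i} x_j.
First-order condition: 115 − 2x_i − Σ_{j≠i} x_j = 0.
Imposing symmetry (x_j = x for all j) turns Σ_{j≠i} x_j into 3x, so 115 = 5x and x = 23.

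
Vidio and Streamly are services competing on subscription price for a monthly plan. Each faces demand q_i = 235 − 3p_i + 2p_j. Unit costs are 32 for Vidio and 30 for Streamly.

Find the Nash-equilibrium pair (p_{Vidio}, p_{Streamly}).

Vidio's profit: π = (p_{Vidio} − 32)(235 − 3p_{Vidio} + 2p_{Streamly}).
∂π/∂p_{Vidio} = 331 − 6p_{Vidio} + 2p_{Streamly} = 0 ⇒ p_{Vidio} = 331/6 + (1/3)p_{Streamly}.
Similarly p_{Streamly} = 325/6 + (1/3)p_{Vidio}.
Solving the two reaction functions simultaneously: (1 − (1/3)(1/3))p_{Vidio} = 331/6 + (1/3)·(325/6), so (8/9)p_{Vidio} = 659/9 and p_{Vidio} = 82.375.
Then p_{Streamly} = 325/6 + (1/3)·82.375 = 81.625.

82.375, 81.625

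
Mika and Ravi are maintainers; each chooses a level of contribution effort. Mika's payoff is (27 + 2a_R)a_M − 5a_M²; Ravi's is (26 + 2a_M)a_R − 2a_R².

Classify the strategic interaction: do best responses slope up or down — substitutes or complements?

strategic complements

Expanding Mika's payoff: 27a_M + 2a_Ra_M − 5a_M².
∂π/∂a_M = 27 + 2a_R − 10a_M = 0, so a_M = 2.7 + 0.2a_R.
The best-response slope da_M/da_R = 0.2 > 0: the reaction function is upward-sloping, so the choices are strategic complements.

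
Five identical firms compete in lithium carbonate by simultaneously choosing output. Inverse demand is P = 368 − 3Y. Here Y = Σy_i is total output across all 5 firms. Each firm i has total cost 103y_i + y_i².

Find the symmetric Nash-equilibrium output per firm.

A representative firm's profit is π_i = y_i(368 − 3Y) − 103y_i − y_i², with Y = y_i + Σ_{j≠i} y_j.
First-order condition: 265 − 8y_i − 3Σ_{j≠i} y_j = 0.
Imposing symmetry (y_j = y for all j) turns Σ_{j≠i} y_j into 4y, so 265 = 20y and y = 13.25.

13.25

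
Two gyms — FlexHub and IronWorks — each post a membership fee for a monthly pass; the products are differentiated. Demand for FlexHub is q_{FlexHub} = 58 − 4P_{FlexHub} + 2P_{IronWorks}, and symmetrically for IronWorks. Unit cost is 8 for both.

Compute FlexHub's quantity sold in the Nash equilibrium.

FlexHub's profit: π = (P_{FlexHub} − 8)(58 − 4P_{FlexHub} + 2P_{IronWorks}).
∂π/∂P_{FlexHub} = 90 − 8P_{FlexHub} + 2P_{IronWorks} = 0 ⇒ P_{FlexHub} = 11.25 + 0.25P_{IronWorks}.
The game is symmetric, so in equilibrium P_{IronWorks} = P_{FlexHub}: the reaction function gives 0.75P_{FlexHub} = 11.25, hence P_{FlexHub} = 15.
q_{FlexHub} = 58 − 4·15 + 2·15 = 28.

28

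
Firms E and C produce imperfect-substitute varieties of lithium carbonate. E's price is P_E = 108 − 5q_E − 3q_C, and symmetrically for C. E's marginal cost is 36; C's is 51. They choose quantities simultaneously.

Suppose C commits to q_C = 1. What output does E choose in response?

Firm E's profit: π = q_E(108 − 5q_E − 3q_C) − 36q_E.
∂π/∂q_E = 72 − 10q_E − 3q_C = 0 ⇒ q_E = 7.2 − 0.3q_C.
At q_C = 1: q_E = 7.2 − 0.3·1 = 6.9.

6.9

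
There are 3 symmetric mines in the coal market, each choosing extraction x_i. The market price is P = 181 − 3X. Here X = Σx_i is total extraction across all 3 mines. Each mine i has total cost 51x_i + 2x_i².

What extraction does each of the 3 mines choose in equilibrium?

8.125

A representative mine's profit is π_i = x_i(181 − 3X) − 51x_i − 2x_i², with X = x_i + Σ_{j≠i} x_j.
First-order condition: 130 − 10x_i − 3Σ_{j≠i} x_j = 0.
In a symmetric equilibrium every mine chooses the same x, so Σ_{j≠i} x_j = 2x. The condition becomes 130 − 16x = 0, giving x = 130/16 = 8.125.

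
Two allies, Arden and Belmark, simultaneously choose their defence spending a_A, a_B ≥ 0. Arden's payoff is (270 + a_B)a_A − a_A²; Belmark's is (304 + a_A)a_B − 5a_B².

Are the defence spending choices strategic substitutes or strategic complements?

strategic complements

Expanding Arden's payoff: 270a_A + a_Ba_A − a_A².
∂π/∂a_A = 270 + a_B − 2a_A = 0, so a_A = 135 + 0.5a_B.
The best-response slope da_A/da_B = 0.5 > 0: the reaction function is upward-sloping, so the choices are strategic complements.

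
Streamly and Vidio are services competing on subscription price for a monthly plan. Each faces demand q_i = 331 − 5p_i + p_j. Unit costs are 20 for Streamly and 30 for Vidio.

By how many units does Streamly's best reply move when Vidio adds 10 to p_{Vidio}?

1

Streamly's profit: π = (p_{Streamly} − 20)(331 − 5p_{Streamly} + p_{Vidio}).
∂π/∂p_{Streamly} = 431 − 10p_{Streamly} + p_{Vidio} = 0 ⇒ p_{Streamly} = 43.1 + 0.1p_{Vidio}.
The reaction-function slope is 0.1, so a 10-unit rise in p_{Vidio} moves p_{Streamly} by 0.1 × 10 = 1. Streamly's best response rises — the actions are strategic complements.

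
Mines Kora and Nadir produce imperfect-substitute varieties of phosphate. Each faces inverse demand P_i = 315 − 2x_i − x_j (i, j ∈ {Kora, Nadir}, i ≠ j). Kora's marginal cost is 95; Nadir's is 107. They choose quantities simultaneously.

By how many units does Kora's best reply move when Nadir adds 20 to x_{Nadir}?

-5

Mine Kora's profit: π = x_{Kora}(315 − 2x_{Kora} − x_{Nadir}) − 95x_{Kora}.
∂π/∂x_{Kora} = 220 − 4x_{Kora} − x_{Nadir} = 0 ⇒ x_{Kora} = 55 − 0.25x_{Nadir}.
The reaction-function slope is −0.25, so a 20-unit rise in x_{Nadir} moves x_{Kora} by −0.25 × 20 = −5. Kora's best response falls — the actions are strategic substitutes.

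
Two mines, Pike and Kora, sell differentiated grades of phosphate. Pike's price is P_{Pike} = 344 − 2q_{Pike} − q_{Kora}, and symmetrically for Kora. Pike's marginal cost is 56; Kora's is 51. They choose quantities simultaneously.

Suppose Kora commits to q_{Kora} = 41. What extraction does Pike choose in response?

61.75

Mine Pike's profit: π = q_{Pike}(344 − 2q_{Pike} − q_{Kora}) − 56q_{Pike}.
∂π/∂q_{Pike} = 288 − 4q_{Pike} − q_{Kora} = 0 ⇒ q_{Pike} = 72 − 0.25q_{Kora}.
At q_{Kora} = 41: q_{Pike} = 72 − 0.25·41 = 61.75.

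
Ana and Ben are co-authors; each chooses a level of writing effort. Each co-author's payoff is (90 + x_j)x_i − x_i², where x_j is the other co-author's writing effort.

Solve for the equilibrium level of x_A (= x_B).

90

Ana's payoff is (90 + x_B)x_A − x_A².
∂π/∂x_A = 90 + x_B − 2x_A = 0, so x_A = 45 + 0.5x_B.
Setting x_A = x_B in the reaction function: x_A = 45 + 0.5x_A, so x_A = 45 / 0.5 = 90.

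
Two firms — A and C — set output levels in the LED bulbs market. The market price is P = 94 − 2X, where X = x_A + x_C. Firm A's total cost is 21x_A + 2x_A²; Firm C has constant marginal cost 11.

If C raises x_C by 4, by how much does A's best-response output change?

Firm A's profit: π = x_A(94 − 2(x_A + x_C)) − 21x_A − 2x_A².
∂π/∂x_A = 73 − 8x_A − 2x_C = 0, so x_A = 9.125 − 0.25x_C.
The reaction-function slope is −0.25, so a 4-unit rise in x_C moves x_A by −0.25 × 4 = −1. A's best response falls — the actions are strategic substitutes.

-1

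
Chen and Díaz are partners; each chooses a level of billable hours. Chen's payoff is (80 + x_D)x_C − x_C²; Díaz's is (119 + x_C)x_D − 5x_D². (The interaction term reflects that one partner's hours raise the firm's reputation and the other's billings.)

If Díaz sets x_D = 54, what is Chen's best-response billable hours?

Expanding Chen's payoff: 80x_C + x_Dx_C − x_C².
∂π/∂x_C = 80 + x_D − 2x_C = 0, so x_C = 40 + 0.5x_D.
At x_D = 54: x_C = 40 + 0.5·54 = 67.

67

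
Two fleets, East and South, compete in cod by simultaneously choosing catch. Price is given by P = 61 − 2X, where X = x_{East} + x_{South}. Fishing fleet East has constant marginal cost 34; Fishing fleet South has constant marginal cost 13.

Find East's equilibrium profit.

Fishing fleet East's profit: π = x_{East}(61 − 2(x_{East} + x_{South})) − 34x_{East}.
∂π/∂x_{East} = 27 − 4x_{East} − 2x_{South} = 0, so x_{East} = 6.75 − 0.5x_{South}.
By the same steps for South: x_{South} = 12 − 0.5x_{East}.
Plugging x_{South} into East's best response: x_{East} = 6.75 − 0.5(12 − 0.5x_{East}) ⇒ 0.75x_{East} = 0.75, so x_{East} = 1.
Then x_{South} = 12 − 0.5·1 = 11.5.
Price P = 61 − 2·12.5 = 36.
East's profit: (36 − 34)·1 = 2.

2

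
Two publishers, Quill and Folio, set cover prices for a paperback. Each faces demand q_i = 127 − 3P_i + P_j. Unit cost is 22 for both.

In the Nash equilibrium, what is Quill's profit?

826.68

Quill's profit: π = (P_{Quill} − 22)(127 − 3P_{Quill} + P_{Folio}).
∂π/∂P_{Quill} = 193 − 6P_{Quill} + P_{Folio} = 0 ⇒ P_{Quill} = 193/6 + (1/6)P_{Folio}.
The game is symmetric, so in equilibrium P_{Folio} = P_{Quill}: the reaction function gives (5/6)P_{Quill} = 193/6, hence P_{Quill} = 38.6.
q_{Quill} = 127 − 3·38.6 + 38.6 = 49.8.
Profit = (38.6 − 22)·49.8 = 826.68.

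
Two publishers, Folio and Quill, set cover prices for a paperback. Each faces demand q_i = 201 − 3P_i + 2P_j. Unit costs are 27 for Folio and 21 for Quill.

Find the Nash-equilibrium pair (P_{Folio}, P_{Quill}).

Folio's profit: π = (P_{Folio} − 27)(201 − 3P_{Folio} + 2P_{Quill}).
∂π/∂P_{Folio} = 282 − 6P_{Folio} + 2P_{Quill} = 0 ⇒ P_{Folio} = 47 + (1/3)P_{Quill}.
Similarly P_{Quill} = 44 + (1/3)P_{Folio}.
Plugging P_{Quill} into Folio's best response: P_{Folio} = 47 + (1/3)(44 + (1/3)P_{Folio}) ⇒ (8/9)P_{Folio} = 185/3, so P_{Folio} = 69.375.
Then P_{Quill} = 44 + (1/3)·69.375 = 67.125.

69.375, 67.125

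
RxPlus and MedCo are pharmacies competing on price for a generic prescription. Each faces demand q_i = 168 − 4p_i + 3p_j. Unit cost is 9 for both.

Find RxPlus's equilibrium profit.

RxPlus's profit: π = (p_{RxPlus} − 9)(168 − 4p_{RxPlus} + 3p_{MedCo}).
∂π/∂p_{RxPlus} = 204 − 8p_{RxPlus} + 3p_{MedCo} = 0 ⇒ p_{RxPlus} = 25.5 + 0.375p_{MedCo}.
The game is symmetric, so in equilibrium p_{MedCo} = p_{RxPlus}: the reaction function gives 0.625p_{RxPlus} = 25.5, hence p_{RxPlus} = 40.8.
q_{RxPlus} = 168 − 4·40.8 + 3·40.8 = 127.2.
Profit = (40.8 − 9)·127.2 = 4044.96.

4044.96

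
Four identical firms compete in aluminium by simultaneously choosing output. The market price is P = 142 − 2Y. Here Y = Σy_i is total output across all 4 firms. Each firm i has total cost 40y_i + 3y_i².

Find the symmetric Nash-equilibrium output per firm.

A representative firm's profit is π_i = y_i(142 − 2Y) − 40y_i − 3y_i², with Y = y_i + Σ_{j≠i} y_j.
First-order condition: 102 − 10y_i − 2Σ_{j≠i} y_j = 0.
With identical firms, set every y_j = y: then 102 − 10y − 6y = 0, i.e. y = 102/16 = 6.375.

6.375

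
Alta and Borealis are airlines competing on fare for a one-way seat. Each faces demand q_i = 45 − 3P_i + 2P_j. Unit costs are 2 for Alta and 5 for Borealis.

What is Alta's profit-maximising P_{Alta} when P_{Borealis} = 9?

11.5

Alta's profit: π = (P_{Alta} − 2)(45 − 3P_{Alta} + 2P_{Borealis}).
∂π/∂P_{Alta} = 51 − 6P_{Alta} + 2P_{Borealis} = 0 ⇒ P_{Alta} = 8.5 + (1/3)P_{Borealis}.
At P_{Borealis} = 9: P_{Alta} = 8.5 + (1/3)·9 = 11.5.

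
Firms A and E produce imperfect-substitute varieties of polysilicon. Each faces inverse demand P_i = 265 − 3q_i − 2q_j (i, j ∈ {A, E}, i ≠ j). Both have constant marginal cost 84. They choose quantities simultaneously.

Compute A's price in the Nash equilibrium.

Firm A's profit: π = q_A(265 − 3q_A − 2q_E) − 84q_A.
∂π/∂q_A = 181 − 6q_A − 2q_E = 0 ⇒ q_A = 181/6 − (1/3)q_E.
Setting q_A = q_E in the reaction function: q_A = 181/6 − (1/3)q_A, so q_A = (181/6) / (4/3) = 22.625.
P_A = 265 − 3·22.625 − 2·22.625 = 151.875.

151.875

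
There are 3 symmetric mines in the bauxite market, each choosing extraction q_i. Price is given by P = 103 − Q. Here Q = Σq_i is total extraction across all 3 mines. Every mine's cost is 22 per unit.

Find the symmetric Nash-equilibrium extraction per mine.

A representative mine's profit is π_i = q_i(103 − Q) − 22q_i, with Q = q_i + Σ_{j≠i} q_j.
First-order condition: 81 − 2q_i − Σ_{j≠i} q_j = 0.
With identical mines, set every q_j = q: then 81 − 2q − 2q = 0, i.e. q = 81/4 = 20.25.

20.25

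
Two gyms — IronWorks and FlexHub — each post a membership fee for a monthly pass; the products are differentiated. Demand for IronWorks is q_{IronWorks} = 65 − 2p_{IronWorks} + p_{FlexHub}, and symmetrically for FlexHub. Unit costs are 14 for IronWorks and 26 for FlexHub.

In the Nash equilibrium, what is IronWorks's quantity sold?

37.2

IronWorks's profit: π = (p_{IronWorks} − 14)(65 − 2p_{IronWorks} + p_{FlexHub}).
∂π/∂p_{IronWorks} = 93 − 4p_{IronWorks} + p_{FlexHub} = 0 ⇒ p_{IronWorks} = 23.25 + 0.25p_{FlexHub}.
Similarly p_{FlexHub} = 29.25 + 0.25p_{IronWorks}.
Substituting the second reaction function into the first: p_{IronWorks} = 23.25 + 0.25(29.25 + 0.25p_{IronWorks}), which gives 0.9375p_{IronWorks} = 30.5625 ⇒ p_{IronWorks} = 32.6.
Then p_{FlexHub} = 29.25 + 0.25·32.6 = 37.4.
q_{IronWorks} = 65 − 2·32.6 + 37.4 = 37.2.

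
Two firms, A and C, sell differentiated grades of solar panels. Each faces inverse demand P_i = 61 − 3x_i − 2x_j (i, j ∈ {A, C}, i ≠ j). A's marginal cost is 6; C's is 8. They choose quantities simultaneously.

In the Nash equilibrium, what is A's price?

27

Firm A's profit: π = x_A(61 − 3x_A − 2x_C) − 6x_A.
∂π/∂x_A = 55 − 6x_A − 2x_C = 0 ⇒ x_A = 55/6 − (1/3)x_C.
Similarly x_C = 53/6 − (1/3)x_A.
Substituting the second reaction function into the first: x_A = 55/6 − (1/3)(53/6 − (1/3)x_A), which gives (8/9)x_A = 56/9 ⇒ x_A = 7.
Then x_C = 53/6 − (1/3)·7 = 6.5.
P_A = 61 − 3·7 − 2·6.5 = 27.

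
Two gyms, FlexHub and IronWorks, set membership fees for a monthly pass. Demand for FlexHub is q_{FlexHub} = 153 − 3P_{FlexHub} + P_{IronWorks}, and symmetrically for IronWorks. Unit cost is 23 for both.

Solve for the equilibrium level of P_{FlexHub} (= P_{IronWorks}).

FlexHub's profit: π = (P_{FlexHub} − 23)(153 − 3P_{FlexHub} + P_{IronWorks}).
∂π/∂P_{FlexHub} = 222 − 6P_{FlexHub} + P_{IronWorks} = 0 ⇒ P_{FlexHub} = 37 + (1/6)P_{IronWorks}.
By symmetry P_{IronWorks} = P_{FlexHub}; substituting into the reaction function, (5/6)P_{FlexHub} = 37 and P_{FlexHub} = 44.4.

44.4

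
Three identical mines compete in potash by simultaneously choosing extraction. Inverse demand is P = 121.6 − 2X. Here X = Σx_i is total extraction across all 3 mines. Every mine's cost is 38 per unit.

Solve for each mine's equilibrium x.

10.45

A representative mine's profit is π_i = x_i(121.6 − 2X) − 38x_i, with X = x_i + Σ_{j≠i} x_j.
First-order condition: 83.6 − 4x_i − 2Σ_{j≠i} x_j = 0.
Imposing symmetry (x_j = x for all j) turns Σ_{j≠i} x_j into 2x, so 83.6 = 8x and x = 10.45.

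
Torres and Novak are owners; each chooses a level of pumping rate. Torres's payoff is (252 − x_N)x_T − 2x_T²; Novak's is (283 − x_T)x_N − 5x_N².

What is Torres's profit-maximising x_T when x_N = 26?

56.5

Expanding Torres's payoff: 252x_T − x_Nx_T − 2x_T².
∂π/∂x_T = 252 − x_N − 4x_T = 0, so x_T = 63 − 0.25x_N.
At x_N = 26: x_T = 63 − 0.25·26 = 56.5.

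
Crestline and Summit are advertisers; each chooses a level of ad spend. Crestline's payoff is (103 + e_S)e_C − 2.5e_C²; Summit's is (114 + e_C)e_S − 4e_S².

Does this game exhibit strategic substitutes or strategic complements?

Expanding Crestline's payoff: 103e_C + e_Se_C − 2.5e_C².
∂π/∂e_C = 103 + e_S − 5e_C = 0, so e_C = 20.6 + 0.2e_S.
The best-response slope de_C/de_S = 0.2 > 0: the reaction function is upward-sloping, so the choices are strategic complements.

strategic complements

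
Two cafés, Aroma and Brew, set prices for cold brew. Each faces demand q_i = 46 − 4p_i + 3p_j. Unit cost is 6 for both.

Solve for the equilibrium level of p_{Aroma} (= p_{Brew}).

14

Aroma's profit: π = (p_{Aroma} − 6)(46 − 4p_{Aroma} + 3p_{Brew}).
∂π/∂p_{Aroma} = 70 − 8p_{Aroma} + 3p_{Brew} = 0 ⇒ p_{Aroma} = 8.75 + 0.375p_{Brew}.
The game is symmetric, so in equilibrium p_{Brew} = p_{Aroma}: the reaction function gives 0.625p_{Aroma} = 8.75, hence p_{Aroma} = 14.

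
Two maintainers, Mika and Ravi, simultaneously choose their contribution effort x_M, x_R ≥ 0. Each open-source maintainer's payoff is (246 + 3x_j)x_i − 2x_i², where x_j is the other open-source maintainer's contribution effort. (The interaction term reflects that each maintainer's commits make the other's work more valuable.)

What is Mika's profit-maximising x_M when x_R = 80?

Mika's payoff is (246 + 3x_R)x_M − 2x_M².
∂π/∂x_M = 246 + 3x_R − 4x_M = 0, so x_M = 61.5 + 0.75x_R.
At x_R = 80: x_M = 61.5 + 0.75·80 = 121.5.

121.5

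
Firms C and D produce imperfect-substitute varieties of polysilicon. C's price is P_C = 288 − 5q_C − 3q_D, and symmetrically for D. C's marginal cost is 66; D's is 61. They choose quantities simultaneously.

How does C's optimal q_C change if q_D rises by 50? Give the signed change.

-15

Firm C's profit: π = q_C(288 − 5q_C − 3q_D) − 66q_C.
∂π/∂q_C = 222 − 10q_C − 3q_D = 0 ⇒ q_C = 22.2 − 0.3q_D.
The reaction-function slope is −0.3, so a 50-unit rise in q_D moves q_C by −0.3 × 50 = −15. C's best response falls — the actions are strategic substitutes.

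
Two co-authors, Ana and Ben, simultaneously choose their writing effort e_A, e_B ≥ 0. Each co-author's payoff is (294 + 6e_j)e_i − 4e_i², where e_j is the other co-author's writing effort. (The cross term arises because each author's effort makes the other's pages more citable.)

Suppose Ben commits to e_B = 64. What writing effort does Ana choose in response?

Ana's payoff is (294 + 6e_B)e_A − 4e_A².
∂π/∂e_A = 294 + 6e_B − 8e_A = 0, so e_A = 36.75 + 0.75e_B.
At e_B = 64: e_A = 36.75 + 0.75·64 = 84.75.

84.75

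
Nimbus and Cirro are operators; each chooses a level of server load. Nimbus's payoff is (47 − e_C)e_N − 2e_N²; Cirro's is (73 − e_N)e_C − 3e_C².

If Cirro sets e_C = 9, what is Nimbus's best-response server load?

9.5

Expanding Nimbus's payoff: 47e_N − e_Ce_N − 2e_N².
∂π/∂e_N = 47 − e_C − 4e_N = 0, so e_N = 11.75 − 0.25e_C.
At e_C = 9: e_N = 11.75 − 0.25·9 = 9.5.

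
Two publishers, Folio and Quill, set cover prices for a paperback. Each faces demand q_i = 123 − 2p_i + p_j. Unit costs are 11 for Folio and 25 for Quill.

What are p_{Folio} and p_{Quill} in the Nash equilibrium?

50.2, 55.8

Folio's profit: π = (p_{Folio} − 11)(123 − 2p_{Folio} + p_{Quill}).
∂π/∂p_{Folio} = 145 − 4p_{Folio} + p_{Quill} = 0 ⇒ p_{Folio} = 36.25 + 0.25p_{Quill}.
Similarly p_{Quill} = 43.25 + 0.25p_{Folio}.
Solving the two reaction functions simultaneously: (1 − (0.25)(0.25))p_{Folio} = 36.25 + 0.25·43.25, so 0.9375p_{Folio} = 47.0625 and p_{Folio} = 50.2.
Then p_{Quill} = 43.25 + 0.25·50.2 = 55.8.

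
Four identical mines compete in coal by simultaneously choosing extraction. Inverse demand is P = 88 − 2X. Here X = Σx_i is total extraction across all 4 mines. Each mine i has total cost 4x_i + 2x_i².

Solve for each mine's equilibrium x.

A representative mine's profit is π_i = x_i(88 − 2X) − 4x_i − 2x_i², with X = x_i + Σ_{j≠i} x_j.
First-order condition: 84 − 8x_i − 2Σ_{j≠i} x_j = 0.
Imposing symmetry (x_j = x for all j) turns Σ_{j≠i} x_j into 3x, so 84 = 14x and x = 6.

6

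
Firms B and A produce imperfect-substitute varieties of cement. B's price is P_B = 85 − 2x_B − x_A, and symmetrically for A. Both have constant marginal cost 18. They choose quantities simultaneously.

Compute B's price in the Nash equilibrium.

Firm B's profit: π = x_B(85 − 2x_B − x_A) − 18x_B.
∂π/∂x_B = 67 − 4x_B − x_A = 0 ⇒ x_B = 16.75 − 0.25x_A.
Setting x_B = x_A in the reaction function: x_B = 16.75 − 0.25x_B, so x_B = 16.75 / 1.25 = 13.4.
P_B = 85 − 2·13.4 − 13.4 = 44.8.

44.8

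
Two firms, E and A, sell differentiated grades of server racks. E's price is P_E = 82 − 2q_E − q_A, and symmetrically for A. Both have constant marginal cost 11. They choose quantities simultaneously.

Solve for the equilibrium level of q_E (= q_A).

Firm E's profit: π = q_E(82 − 2q_E − q_A) − 11q_E.
∂π/∂q_E = 71 − 4q_E − q_A = 0 ⇒ q_E = 17.75 − 0.25q_A.
Setting q_E = q_A in the reaction function: q_E = 17.75 − 0.25q_E, so q_E = 17.75 / 1.25 = 14.2.

14.2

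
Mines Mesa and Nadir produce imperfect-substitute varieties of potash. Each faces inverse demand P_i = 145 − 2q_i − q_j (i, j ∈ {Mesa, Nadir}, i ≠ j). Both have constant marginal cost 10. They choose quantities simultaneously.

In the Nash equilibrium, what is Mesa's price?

64

Mine Mesa's profit: π = q_{Mesa}(145 − 2q_{Mesa} − q_{Nadir}) − 10q_{Mesa}.
∂π/∂q_{Mesa} = 135 − 4q_{Mesa} − q_{Nadir} = 0 ⇒ q_{Mesa} = 33.75 − 0.25q_{Nadir}.
By symmetry q_{Nadir} = q_{Mesa}; substituting into the reaction function, 1.25q_{Mesa} = 33.75 and q_{Mesa} = 27.
P_{Mesa} = 145 − 2·27 − 27 = 64.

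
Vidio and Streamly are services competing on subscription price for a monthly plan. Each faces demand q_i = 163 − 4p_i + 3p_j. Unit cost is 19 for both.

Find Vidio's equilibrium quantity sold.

115.2

Vidio's profit: π = (p_{Vidio} − 19)(163 − 4p_{Vidio} + 3p_{Streamly}).
∂π/∂p_{Vidio} = 239 − 8p_{Vidio} + 3p_{Streamly} = 0 ⇒ p_{Vidio} = 29.875 + 0.375p_{Streamly}.
Setting p_{Vidio} = p_{Streamly} in the reaction function: p_{Vidio} = 29.875 + 0.375p_{Vidio}, so p_{Vidio} = 29.875 / 0.625 = 47.8.
q_{Vidio} = 163 − 4·47.8 + 3·47.8 = 115.2.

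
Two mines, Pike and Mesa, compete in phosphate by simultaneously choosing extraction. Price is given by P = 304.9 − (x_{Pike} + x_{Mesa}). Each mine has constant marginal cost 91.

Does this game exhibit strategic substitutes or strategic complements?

Mine Pike's profit: π = x_{Pike}(304.9 − (x_{Pike} + x_{Mesa})) − 91x_{Pike}.
∂π/∂x_{Pike} = 213.9 − 2x_{Pike} − x_{Mesa} = 0, so x_{Pike} = 106.95 − 0.5x_{Mesa}.
The best-response slope dx_{Pike}/dx_{Mesa} = −0.5 < 0: the reaction function is downward-sloping, so the choices are strategic substitutes.

strategic substitutes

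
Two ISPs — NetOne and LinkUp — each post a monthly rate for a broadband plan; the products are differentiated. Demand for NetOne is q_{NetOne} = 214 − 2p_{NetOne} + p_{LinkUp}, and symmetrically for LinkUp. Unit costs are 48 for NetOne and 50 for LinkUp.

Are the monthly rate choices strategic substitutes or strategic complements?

strategic complements

NetOne's profit: π = (p_{NetOne} − 48)(214 − 2p_{NetOne} + p_{LinkUp}).
∂π/∂p_{NetOne} = 310 − 4p_{NetOne} + p_{LinkUp} = 0 ⇒ p_{NetOne} = 77.5 + 0.25p_{LinkUp}.
The best-response slope dp_{NetOne}/dp_{LinkUp} = 0.25 > 0: the reaction function is upward-sloping, so the choices are strategic complements.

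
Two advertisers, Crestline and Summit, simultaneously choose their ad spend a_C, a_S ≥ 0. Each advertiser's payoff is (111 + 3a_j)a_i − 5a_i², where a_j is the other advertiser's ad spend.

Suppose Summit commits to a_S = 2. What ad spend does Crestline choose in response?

11.7

Crestline's payoff is (111 + 3a_S)a_C − 5a_C².
∂π/∂a_C = 111 + 3a_S − 10a_C = 0, so a_C = 11.1 + 0.3a_S.
At a_S = 2: a_C = 11.1 + 0.3·2 = 11.7.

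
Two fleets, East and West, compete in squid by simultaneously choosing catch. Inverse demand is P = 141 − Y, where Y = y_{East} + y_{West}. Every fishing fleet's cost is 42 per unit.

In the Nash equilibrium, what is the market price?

Fishing fleet East's profit: π = y_{East}(141 − (y_{East} + y_{West})) − 42y_{East}.
∂π/∂y_{East} = 99 − 2y_{East} − y_{West} = 0, so y_{East} = 49.5 − 0.5y_{West}.
The game is symmetric, so in equilibrium y_{West} = y_{East}: the reaction function gives 1.5y_{East} = 49.5, hence y_{East} = 33.
Equilibrium price: P = 141 − 66 = 75.

75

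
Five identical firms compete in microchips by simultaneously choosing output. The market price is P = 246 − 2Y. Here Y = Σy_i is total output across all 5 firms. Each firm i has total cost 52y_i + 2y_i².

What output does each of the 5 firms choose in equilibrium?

12.125

A representative firm's profit is π_i = y_i(246 − 2Y) − 52y_i − 2y_i², with Y = y_i + Σ_{j≠i} y_j.
First-order condition: 194 − 8y_i − 2Σ_{j≠i} y_j = 0.
With identical firms, set every y_j = y: then 194 − 8y − 8y = 0, i.e. y = 194/16 = 12.125.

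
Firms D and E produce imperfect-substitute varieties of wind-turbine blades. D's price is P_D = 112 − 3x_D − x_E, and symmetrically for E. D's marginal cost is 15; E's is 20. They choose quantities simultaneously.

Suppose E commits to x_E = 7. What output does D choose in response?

Firm D's profit: π = x_D(112 − 3x_D − x_E) − 15x_D.
∂π/∂x_D = 97 − 6x_D − x_E = 0 ⇒ x_D = 97/6 − (1/6)x_E.
At x_E = 7: x_D = 97/6 − (1/6)·7 = 15.

15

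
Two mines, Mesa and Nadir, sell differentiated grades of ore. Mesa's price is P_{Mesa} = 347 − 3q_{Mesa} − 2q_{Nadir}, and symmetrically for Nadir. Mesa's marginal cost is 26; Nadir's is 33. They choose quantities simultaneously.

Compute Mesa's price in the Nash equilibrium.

147.6875

Mine Mesa's profit: π = q_{Mesa}(347 − 3q_{Mesa} − 2q_{Nadir}) − 26q_{Mesa}.
∂π/∂q_{Mesa} = 321 − 6q_{Mesa} − 2q_{Nadir} = 0 ⇒ q_{Mesa} = 53.5 − (1/3)q_{Nadir}.
Similarly q_{Nadir} = 157/3 − (1/3)q_{Mesa}.
Substituting the second reaction function into the first: q_{Mesa} = 53.5 − (1/3)(157/3 − (1/3)q_{Mesa}), which gives (8/9)q_{Mesa} = 649/18 ⇒ q_{Mesa} = 40.5625.
Then q_{Nadir} = 157/3 − (1/3)·40.5625 = 38.8125.
P_{Mesa} = 347 − 3·40.5625 − 2·38.8125 = 147.6875.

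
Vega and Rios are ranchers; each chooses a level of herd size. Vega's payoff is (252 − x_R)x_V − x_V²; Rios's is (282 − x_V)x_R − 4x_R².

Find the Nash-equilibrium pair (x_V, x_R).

Expanding Vega's payoff: 252x_V − x_Rx_V − x_V².
∂π/∂x_V = 252 − x_R − 2x_V = 0, so x_V = 126 − 0.5x_R.
Likewise for Rios: x_R = 35.25 − 0.125x_V.
Solving the two reaction functions simultaneously: (1 − (−0.5)(−0.125))x_V = 126 − 0.5·35.25, so 0.9375x_V = 108.375 and x_V = 115.6.
Then x_R = 35.25 − 0.125·115.6 = 20.8.

115.6, 20.8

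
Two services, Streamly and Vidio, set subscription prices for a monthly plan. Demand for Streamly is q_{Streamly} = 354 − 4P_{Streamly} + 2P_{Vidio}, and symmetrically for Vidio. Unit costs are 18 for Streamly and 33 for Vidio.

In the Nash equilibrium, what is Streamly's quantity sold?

Streamly's profit: π = (P_{Streamly} − 18)(354 − 4P_{Streamly} + 2P_{Vidio}).
∂π/∂P_{Streamly} = 426 − 8P_{Streamly} + 2P_{Vidio} = 0 ⇒ P_{Streamly} = 53.25 + 0.25P_{Vidio}.
Similarly P_{Vidio} = 60.75 + 0.25P_{Streamly}.
Solving the two reaction functions simultaneously: (1 − (0.25)(0.25))P_{Streamly} = 53.25 + 0.25·60.75, so 0.9375P_{Streamly} = 68.4375 and P_{Streamly} = 73.
Then P_{Vidio} = 60.75 + 0.25·73 = 79.
q_{Streamly} = 354 − 4·73 + 2·79 = 220.

220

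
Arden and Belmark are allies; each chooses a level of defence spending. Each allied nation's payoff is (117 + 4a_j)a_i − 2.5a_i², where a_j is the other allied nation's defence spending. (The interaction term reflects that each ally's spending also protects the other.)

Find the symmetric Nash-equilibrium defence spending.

Arden's payoff is (117 + 4a_B)a_A − 2.5a_A².
∂π/∂a_A = 117 + 4a_B − 5a_A = 0, so a_A = 23.4 + 0.8a_B.
By symmetry a_B = a_A; substituting into the reaction function, 0.2a_A = 23.4 and a_A = 117.

117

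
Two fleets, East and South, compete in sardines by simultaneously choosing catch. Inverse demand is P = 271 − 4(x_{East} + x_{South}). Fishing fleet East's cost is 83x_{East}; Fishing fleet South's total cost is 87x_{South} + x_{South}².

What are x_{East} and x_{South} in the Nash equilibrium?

17.875, 11.25

Fishing fleet East's profit: π = x_{East}(271 − 4(x_{East} + x_{South})) − 83x_{East}.
∂π/∂x_{East} = 188 − 8x_{East} − 4x_{South} = 0, so x_{East} = 23.5 − 0.5x_{South}.
For South: ∂π/∂x_{South} = 184 − 10x_{South} − 4x_{East} = 0 ⇒ x_{South} = 18.4 − 0.4x_{East}.
Solving the two reaction functions simultaneously: (1 − (−0.5)(−0.4))x_{East} = 23.5 − 0.5·18.4, so 0.8x_{East} = 14.3 and x_{East} = 17.875.
Then x_{South} = 18.4 − 0.4·17.875 = 11.25.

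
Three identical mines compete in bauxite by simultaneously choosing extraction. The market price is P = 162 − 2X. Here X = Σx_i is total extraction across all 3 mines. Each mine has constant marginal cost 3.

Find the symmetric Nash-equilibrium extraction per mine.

19.875

A representative mine's profit is π_i = x_i(162 − 2X) − 3x_i, with X = x_i + Σ_{j≠i} x_j.
First-order condition: 159 − 4x_i − 2Σ_{j≠i} x_j = 0.
In a symmetric equilibrium every mine chooses the same x, so Σ_{j≠i} x_j = 2x. The condition becomes 159 − 8x = 0, giving x = 159/8 = 19.875.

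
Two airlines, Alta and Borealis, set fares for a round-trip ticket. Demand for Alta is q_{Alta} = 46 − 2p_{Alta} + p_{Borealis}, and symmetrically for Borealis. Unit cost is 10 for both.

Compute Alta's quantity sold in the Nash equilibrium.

24

Alta's profit: π = (p_{Alta} − 10)(46 − 2p_{Alta} + p_{Borealis}).
∂π/∂p_{Alta} = 66 − 4p_{Alta} + p_{Borealis} = 0 ⇒ p_{Alta} = 16.5 + 0.25p_{Borealis}.
The game is symmetric, so in equilibrium p_{Borealis} = p_{Alta}: the reaction function gives 0.75p_{Alta} = 16.5, hence p_{Alta} = 22.
q_{Alta} = 46 − 2·22 + 22 = 24.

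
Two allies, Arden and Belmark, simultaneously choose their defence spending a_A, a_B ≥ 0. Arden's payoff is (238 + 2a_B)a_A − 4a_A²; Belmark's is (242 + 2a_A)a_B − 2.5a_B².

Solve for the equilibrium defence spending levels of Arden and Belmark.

46.5, 67

Expanding Arden's payoff: 238a_A + 2a_Ba_A − 4a_A².
∂π/∂a_A = 238 + 2a_B − 8a_A = 0, so a_A = 29.75 + 0.25a_B.
Likewise for Belmark: a_B = 48.4 + 0.4a_A.
Plugging a_B into Arden's best response: a_A = 29.75 + 0.25(48.4 + 0.4a_A) ⇒ 0.9a_A = 41.85, so a_A = 46.5.
Then a_B = 48.4 + 0.4·46.5 = 67.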